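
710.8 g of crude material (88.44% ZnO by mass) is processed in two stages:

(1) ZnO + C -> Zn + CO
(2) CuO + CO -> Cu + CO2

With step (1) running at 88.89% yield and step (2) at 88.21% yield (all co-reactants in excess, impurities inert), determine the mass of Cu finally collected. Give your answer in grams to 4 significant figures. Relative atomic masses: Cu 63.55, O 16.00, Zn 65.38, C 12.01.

384.9 g

Pure ZnO = 710.8 × 0.8844 = 628.63 g.
M(ZnO) = 65.38 + 16.00 = 81.38 g/mol.
M(Cu) = 63.55 g/mol.
n(ZnO) = 628.63 / 81.38 = 7.7246 mol.
Step 1 (ZnO:CO = 1:1): theoretical n(CO) = 7.7246 mol; at 88.89% yield, n(CO) = 6.8664 mol.
Step 2 (CO:Cu = 1:1): theoretical n(Cu) = 6.8664 mol, so theoretical mass = 6.8664 × 63.55 = 436.36 g.
At 88.21% yield, actual mass of Cu = 436.36 × 0.8821 = 384.91 g.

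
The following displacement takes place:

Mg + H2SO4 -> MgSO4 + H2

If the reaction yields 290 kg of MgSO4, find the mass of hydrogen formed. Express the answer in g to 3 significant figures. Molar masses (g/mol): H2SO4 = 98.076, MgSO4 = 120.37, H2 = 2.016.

Convert: 290 kg = 290000 g.
n(MgSO4) = 290000 g / 120.37 g/mol = 2409 mol.
From the equation the MgSO4:H2 mole ratio is 1:1, so n(H2) = 2409 × 1/1 = 2409 mol.
Mass of H2 = 2409 mol × 2.016 g/mol = 4857 g.

4860 g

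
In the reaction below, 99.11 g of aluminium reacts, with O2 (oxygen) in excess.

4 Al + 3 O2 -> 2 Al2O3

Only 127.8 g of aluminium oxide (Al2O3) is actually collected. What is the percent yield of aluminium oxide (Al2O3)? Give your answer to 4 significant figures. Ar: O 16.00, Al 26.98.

M(Al) = 26.98 g/mol.
M(Al2O3) = 2(26.98) + 3(16.00) = 101.96 g/mol.
n(Al) = 99.110 g / 26.98 g/mol = 3.6735 mol.
From the equation the Al:Al2O3 mole ratio is 4:2, so n(Al2O3) = 3.6735 × 2/4 = 1.8367 mol.
Mass of Al2O3 = 1.8367 mol × 101.96 g/mol = 187.27 g.
This is the theoretical yield. Percent yield = 127.8 g / 187.27 g × 100% = 68.243%.

68.24 %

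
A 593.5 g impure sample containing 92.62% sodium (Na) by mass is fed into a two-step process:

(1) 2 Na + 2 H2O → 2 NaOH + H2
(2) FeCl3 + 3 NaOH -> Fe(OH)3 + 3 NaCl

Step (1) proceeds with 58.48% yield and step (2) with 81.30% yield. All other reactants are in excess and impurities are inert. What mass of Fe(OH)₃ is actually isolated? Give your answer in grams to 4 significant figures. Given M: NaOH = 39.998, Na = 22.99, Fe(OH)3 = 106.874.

Pure Na = 593.5 × 0.9262 = 549.70 g.
n(Na) = 549.70 / 22.99 = 23.910 mol.
Step 1 (Na:NaOH = 2:2): theoretical n(NaOH) = 23.910 mol; at 58.48% yield, n(NaOH) = 13.983 mol.
Step 2 (NaOH:Fe(OH)3 = 3:1): theoretical n(Fe(OH)3) = 4.6609 mol, so theoretical mass = 4.6609 × 106.874 = 498.13 g.
At 81.30% yield, actual mass of Fe(OH)3 = 498.13 × 0.8130 = 404.98 g.

405.0 g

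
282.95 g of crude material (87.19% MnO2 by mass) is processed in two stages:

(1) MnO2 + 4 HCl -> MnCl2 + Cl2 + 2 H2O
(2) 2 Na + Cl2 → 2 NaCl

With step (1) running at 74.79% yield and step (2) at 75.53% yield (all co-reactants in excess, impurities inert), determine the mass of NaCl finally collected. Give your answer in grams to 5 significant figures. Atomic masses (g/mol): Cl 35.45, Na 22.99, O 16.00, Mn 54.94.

187.35 g

Pure MnO2 = 282.95 × 0.8719 = 246.704 g.
M(MnO2) = 54.94 + 2(16.00) = 86.94 g/mol.
M(NaCl) = 22.99 + 35.45 = 58.44 g/mol.
n(MnO2) = 246.704 / 86.94 = 2.83764 mol.
Step 1 (MnO2:Cl2 = 1:1): theoretical n(Cl2) = 2.83764 mol; at 74.79% yield, n(Cl2) = 2.12227 mol.
Step 2 (Cl2:NaCl = 1:2): theoretical n(NaCl) = 4.24454 mol, so theoretical mass = 4.24454 × 58.44 = 248.051 g.
At 75.53% yield, actual mass of NaCl = 248.051 × 0.7553 = 187.353 g.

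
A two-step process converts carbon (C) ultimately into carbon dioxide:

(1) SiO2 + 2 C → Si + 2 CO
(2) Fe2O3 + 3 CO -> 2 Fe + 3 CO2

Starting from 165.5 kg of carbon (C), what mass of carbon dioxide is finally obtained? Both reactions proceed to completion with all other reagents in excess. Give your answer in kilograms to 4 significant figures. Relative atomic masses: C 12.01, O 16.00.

606.5 kg

M(C) = 12.01 g/mol.
M(CO2) = 12.01 + 2(16.00) = 44.01 g/mol.
165.5 kg = 165500 g.
n(C) = 165500 / 12.01 = 13780 mol.
Step 1 gives a 2:2 ratio of C to CO, so n(CO) = 13780 mol.
In step 2 the CO:CO2 ratio is 3:3, so n(CO2) = 13780 mol.
Mass of CO2 = 13780 × 44.01 = 606470 g = 606.5 kg.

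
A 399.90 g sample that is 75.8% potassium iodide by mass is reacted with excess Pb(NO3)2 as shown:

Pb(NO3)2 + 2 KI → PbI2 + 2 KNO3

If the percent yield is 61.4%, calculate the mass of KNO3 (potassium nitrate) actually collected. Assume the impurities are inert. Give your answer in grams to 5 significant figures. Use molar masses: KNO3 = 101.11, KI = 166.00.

113.36 g

Pure KI available = 399.90 g × 0.758 = 303.124 g.
n(KI) = 303.124 g / 166.00 g/mol = 1.82605 mol.
From the equation the KI:KNO3 mole ratio is 2:2, so n(KNO3) = 1.82605 × 2/2 = 1.82605 mol.
Mass of KNO3 = 1.82605 mol × 101.11 g/mol = 184.632 g.
Actual mass collected = 184.632 g × 0.614 = 113.364 g.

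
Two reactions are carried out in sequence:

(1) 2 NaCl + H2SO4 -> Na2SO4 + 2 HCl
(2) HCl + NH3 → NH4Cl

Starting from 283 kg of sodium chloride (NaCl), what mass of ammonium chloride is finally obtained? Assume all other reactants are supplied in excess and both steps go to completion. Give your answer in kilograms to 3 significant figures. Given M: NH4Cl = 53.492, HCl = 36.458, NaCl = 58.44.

283 kg = 283000 g.
n(NaCl) = 283000 / 58.44 = 4843 mol.
Step 1 gives a 2:2 ratio of NaCl to HCl, so n(HCl) = 4843 mol.
In step 2 the HCl:NH4Cl ratio is 1:1, so n(NH4Cl) = 4843 mol.
Mass of NH4Cl = 4843 × 53.492 = 259000 g = 259 kg.

259 kg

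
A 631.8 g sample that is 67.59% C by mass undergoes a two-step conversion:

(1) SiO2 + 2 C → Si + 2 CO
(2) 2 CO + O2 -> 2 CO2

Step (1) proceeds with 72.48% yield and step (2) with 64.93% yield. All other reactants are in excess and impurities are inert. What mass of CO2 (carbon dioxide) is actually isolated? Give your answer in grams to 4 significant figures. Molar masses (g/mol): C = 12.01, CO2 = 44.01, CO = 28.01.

Pure C = 631.8 × 0.6759 = 427.03 g.
n(C) = 427.03 / 12.01 = 35.557 mol.
Step 1 (C:CO = 2:2): theoretical n(CO) = 35.557 mol; at 72.48% yield, n(CO) = 25.771 mol.
Step 2 (CO:CO2 = 2:2): theoretical n(CO2) = 25.771 mol, so theoretical mass = 25.771 × 44.01 = 1134.2 g.
At 64.93% yield, actual mass of CO2 = 1134.2 × 0.6493 = 736.43 g.

736.4 g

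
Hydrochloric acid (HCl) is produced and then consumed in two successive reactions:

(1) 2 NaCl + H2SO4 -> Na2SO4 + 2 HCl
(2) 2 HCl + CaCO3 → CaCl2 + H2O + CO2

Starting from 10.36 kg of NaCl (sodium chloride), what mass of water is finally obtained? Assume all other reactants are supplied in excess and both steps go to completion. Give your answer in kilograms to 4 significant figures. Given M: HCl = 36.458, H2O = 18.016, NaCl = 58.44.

10.36 kg = 10360 g.
n(NaCl) = 10360 / 58.44 = 177.28 mol.
Step 1 gives a 2:2 ratio of NaCl to HCl, so n(HCl) = 177.28 mol.
In step 2 the HCl:H2O ratio is 2:1, so n(H2O) = 88.638 mol.
Mass of H2O = 88.638 × 18.016 = 1596.9 g = 1.597 kg.

1.597 kg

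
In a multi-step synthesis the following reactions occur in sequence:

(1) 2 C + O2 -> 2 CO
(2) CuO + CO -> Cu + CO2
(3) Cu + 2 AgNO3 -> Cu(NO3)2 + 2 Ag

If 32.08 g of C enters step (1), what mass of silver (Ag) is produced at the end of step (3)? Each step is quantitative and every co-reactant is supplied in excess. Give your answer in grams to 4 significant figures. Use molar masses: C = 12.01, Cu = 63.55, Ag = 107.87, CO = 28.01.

576.3 g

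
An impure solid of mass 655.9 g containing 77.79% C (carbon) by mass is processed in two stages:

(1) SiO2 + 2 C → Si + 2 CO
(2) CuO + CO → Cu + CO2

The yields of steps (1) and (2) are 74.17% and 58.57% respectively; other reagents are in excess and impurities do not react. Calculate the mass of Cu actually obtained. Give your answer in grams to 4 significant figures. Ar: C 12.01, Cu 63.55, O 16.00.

Pure C = 655.9 × 0.7779 = 510.22 g.
M(C) = 12.01 g/mol.
M(Cu) = 63.55 g/mol.
n(C) = 510.22 / 12.01 = 42.483 mol.
Step 1 (C:CO = 2:2): theoretical n(CO) = 42.483 mol; at 74.17% yield, n(CO) = 31.510 mol.
Step 2 (CO:Cu = 1:1): theoretical n(Cu) = 31.510 mol, so theoretical mass = 31.510 × 63.55 = 2002.5 g.
At 58.57% yield, actual mass of Cu = 2002.5 × 0.5857 = 1172.8 g.

1173 g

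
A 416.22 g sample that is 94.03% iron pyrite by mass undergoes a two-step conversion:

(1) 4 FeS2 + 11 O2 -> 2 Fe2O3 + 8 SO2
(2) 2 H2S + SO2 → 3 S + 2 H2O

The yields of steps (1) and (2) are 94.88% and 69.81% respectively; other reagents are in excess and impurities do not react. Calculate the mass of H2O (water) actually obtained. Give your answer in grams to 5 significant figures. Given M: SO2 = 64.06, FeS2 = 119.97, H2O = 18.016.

Pure FeS2 = 416.22 × 0.9403 = 391.372 g.
n(FeS2) = 391.372 / 119.97 = 3.26225 mol.
Step 1 (FeS2:SO2 = 4:8): theoretical n(SO2) = 6.52449 mol; at 94.88% yield, n(SO2) = 6.19044 mol.
Step 2 (SO2:H2O = 1:2): theoretical n(H2O) = 12.3809 mol, so theoretical mass = 12.3809 × 18.016 = 223.054 g.
At 69.81% yield, actual mass of H2O = 223.054 × 0.6981 = 155.714 g.

155.71 g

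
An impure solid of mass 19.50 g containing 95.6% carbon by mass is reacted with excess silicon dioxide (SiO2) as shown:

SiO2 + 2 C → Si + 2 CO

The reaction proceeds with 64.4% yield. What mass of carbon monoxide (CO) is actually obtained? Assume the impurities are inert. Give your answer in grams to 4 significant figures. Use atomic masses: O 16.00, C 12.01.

28.00 g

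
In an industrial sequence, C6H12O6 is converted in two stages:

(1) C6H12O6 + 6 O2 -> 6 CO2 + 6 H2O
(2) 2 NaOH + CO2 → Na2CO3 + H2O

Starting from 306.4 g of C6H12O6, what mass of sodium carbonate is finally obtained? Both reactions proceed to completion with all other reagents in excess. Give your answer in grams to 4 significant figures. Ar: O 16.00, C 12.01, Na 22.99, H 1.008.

1082 g

M(C6H12O6) = 6(12.01) + 12(1.008) + 6(16.00) = 180.156 g/mol.
M(Na2CO3) = 2(22.99) + 12.01 + 3(16.00) = 105.99 g/mol.
n(C6H12O6) = 306.40 / 180.156 = 1.7007 mol.
Step 1 gives a 1:6 ratio of C6H12O6 to CO2, so n(CO2) = 10.204 mol.
In step 2 the CO2:Na2CO3 ratio is 1:1, so n(Na2CO3) = 10.204 mol.
Mass of Na2CO3 = 10.204 × 105.99 = 1081.6 g.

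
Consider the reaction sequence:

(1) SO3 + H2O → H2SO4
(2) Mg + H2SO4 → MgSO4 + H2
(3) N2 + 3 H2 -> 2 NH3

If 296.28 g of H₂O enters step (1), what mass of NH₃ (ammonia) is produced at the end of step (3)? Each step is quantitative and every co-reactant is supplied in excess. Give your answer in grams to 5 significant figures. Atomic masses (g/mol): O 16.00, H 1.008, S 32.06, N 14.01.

186.75 g

M(H2O) = 2(1.008) + 16.00 = 18.016 g/mol.
M(NH3) = 14.01 + 3(1.008) = 17.034 g/mol.
n(H2O) = 296.28 / 18.016 = 16.4454 mol.
Reaction (1): H2O→H2SO4 ratio 1:1 ⇒ n(H2SO4) = 16.4454 mol.
Reaction (2): H2SO4→H2 ratio 1:1 ⇒ n(H2) = 16.4454 mol.
Reaction (3): H2→NH3 ratio 3:2 ⇒ n(NH3) = 10.9636 mol.
Mass of NH3 = 10.9636 × 17.034 = 186.754 g.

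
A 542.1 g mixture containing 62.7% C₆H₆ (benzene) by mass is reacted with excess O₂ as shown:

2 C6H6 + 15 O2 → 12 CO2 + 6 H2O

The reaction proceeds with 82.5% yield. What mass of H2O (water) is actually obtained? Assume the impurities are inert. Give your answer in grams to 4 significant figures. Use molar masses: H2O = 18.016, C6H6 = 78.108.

194.0 g

Pure C6H6 available = 542.1 g × 0.627 = 339.90 g.
n(C6H6) = 339.90 g / 78.108 g/mol = 4.3516 mol.
From the equation the C6H6:H2O mole ratio is 2:6, so n(H2O) = 4.3516 × 6/2 = 13.055 mol.
Mass of H2O = 13.055 mol × 18.016 g/mol = 235.20 g.
Actual mass collected = 235.20 g × 0.825 = 194.04 g.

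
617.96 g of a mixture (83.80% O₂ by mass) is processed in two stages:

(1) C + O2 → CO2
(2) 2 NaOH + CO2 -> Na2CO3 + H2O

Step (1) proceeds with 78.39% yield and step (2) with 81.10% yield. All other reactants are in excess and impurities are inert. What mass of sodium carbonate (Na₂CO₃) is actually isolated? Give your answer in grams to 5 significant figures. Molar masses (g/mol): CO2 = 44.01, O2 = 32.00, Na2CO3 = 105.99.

Pure O2 = 617.96 × 0.8380 = 517.850 g.
n(O2) = 517.850 / 32.00 = 16.1828 mol.
Step 1 (O2:CO2 = 1:1): theoretical n(CO2) = 16.1828 mol; at 78.39% yield, n(CO2) = 12.6857 mol.
Step 2 (CO2:Na2CO3 = 1:1): theoretical n(Na2CO3) = 12.6857 mol, so theoretical mass = 12.6857 × 105.99 = 1344.56 g.
At 81.10% yield, actual mass of Na2CO3 = 1344.56 × 0.8110 = 1090.44 g.

1090.4 g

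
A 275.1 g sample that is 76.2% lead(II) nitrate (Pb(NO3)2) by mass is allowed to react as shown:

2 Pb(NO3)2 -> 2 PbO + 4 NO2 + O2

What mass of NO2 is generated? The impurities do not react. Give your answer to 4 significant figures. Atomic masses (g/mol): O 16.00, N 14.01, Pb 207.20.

Mass of pure Pb(NO3)2 = 275.1 g × 0.762 = 209.63 g.
M(Pb(NO3)2) = 207.20 + 2(14.01) + 6(16.00) = 331.22 g/mol.
M(NO2) = 14.01 + 2(16.00) = 46.01 g/mol.
n(Pb(NO3)2) = 209.63 g / 331.22 g/mol = 0.63289 mol.
From the equation the Pb(NO3)2:NO2 mole ratio is 2:4, so n(NO2) = 0.63289 × 4/2 = 1.2658 mol.
Mass of NO2 = 1.2658 mol × 46.01 g/mol = 58.239 g.

58.24 g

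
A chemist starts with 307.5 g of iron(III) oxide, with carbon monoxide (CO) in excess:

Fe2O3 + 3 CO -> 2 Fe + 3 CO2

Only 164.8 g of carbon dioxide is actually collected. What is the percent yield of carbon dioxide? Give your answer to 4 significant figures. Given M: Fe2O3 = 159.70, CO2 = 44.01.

n(Fe2O3) = 307.50 g / 159.70 g/mol = 1.9255 mol.
From the equation the Fe2O3:CO2 mole ratio is 1:3, so n(CO2) = 1.9255 × 3/1 = 5.7765 mol.
Mass of CO2 = 5.7765 mol × 44.01 g/mol = 254.22 g.
This is the theoretical yield. Percent yield = 164.8 g / 254.22 g × 100% = 64.825%.

64.83 %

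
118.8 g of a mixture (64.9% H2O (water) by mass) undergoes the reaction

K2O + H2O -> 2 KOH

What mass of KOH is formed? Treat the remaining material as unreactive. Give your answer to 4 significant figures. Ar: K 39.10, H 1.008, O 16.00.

480.2 g

Mass of pure H2O = 118.8 g × 0.649 = 77.101 g.
M(H2O) = 2(1.008) + 16.00 = 18.016 g/mol.
M(KOH) = 39.10 + 16.00 + 1.008 = 56.108 g/mol.
n(H2O) = 77.101 g / 18.016 g/mol = 4.2796 mol.
From the equation the H2O:KOH mole ratio is 1:2, so n(KOH) = 4.2796 × 2/1 = 8.5592 mol.
Mass of KOH = 8.5592 mol × 56.108 g/mol = 480.24 g.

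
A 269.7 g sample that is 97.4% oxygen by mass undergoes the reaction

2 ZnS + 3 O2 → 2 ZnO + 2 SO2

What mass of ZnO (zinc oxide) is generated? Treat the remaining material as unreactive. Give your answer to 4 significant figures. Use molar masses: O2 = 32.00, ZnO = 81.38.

445.4 g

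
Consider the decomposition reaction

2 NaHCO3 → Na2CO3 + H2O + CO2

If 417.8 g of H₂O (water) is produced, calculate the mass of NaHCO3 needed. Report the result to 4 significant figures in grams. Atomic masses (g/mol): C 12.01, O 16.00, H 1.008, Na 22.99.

M(H2O) = 2(1.008) + 16.00 = 18.016 g/mol.
M(NaHCO3) = 22.99 + 1.008 + 12.01 + 3(16.00) = 84.008 g/mol.
n(H2O) = 417.80 g / 18.016 g/mol = 23.190 mol.
From the equation the H2O:NaHCO3 mole ratio is 1:2, so n(NaHCO3) = 23.190 × 2/1 = 46.381 mol.
Mass of NaHCO3 = 46.381 mol × 84.008 g/mol = 3896.4 g.

3896 g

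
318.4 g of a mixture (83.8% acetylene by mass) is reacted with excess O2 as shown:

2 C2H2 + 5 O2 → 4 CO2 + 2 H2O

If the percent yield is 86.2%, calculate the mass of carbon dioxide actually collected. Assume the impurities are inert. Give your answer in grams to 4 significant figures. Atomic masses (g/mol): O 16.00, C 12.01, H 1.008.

777.6 g

Pure C2H2 available = 318.4 g × 0.838 = 266.82 g.
M(C2H2) = 2(12.01) + 2(1.008) = 26.036 g/mol.
M(CO2) = 12.01 + 2(16.00) = 44.01 g/mol.
n(C2H2) = 266.82 g / 26.036 g/mol = 10.248 mol.
From the equation the C2H2:CO2 mole ratio is 2:4, so n(CO2) = 10.248 × 4/2 = 20.496 mol.
Mass of CO2 = 20.496 mol × 44.01 g/mol = 902.04 g.
Actual mass collected = 902.04 g × 0.862 = 777.56 g.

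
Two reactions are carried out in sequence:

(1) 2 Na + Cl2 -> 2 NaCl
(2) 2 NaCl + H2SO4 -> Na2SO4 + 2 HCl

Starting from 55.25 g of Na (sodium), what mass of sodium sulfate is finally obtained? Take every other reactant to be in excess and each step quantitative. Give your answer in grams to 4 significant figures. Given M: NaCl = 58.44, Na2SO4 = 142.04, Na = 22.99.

170.7 g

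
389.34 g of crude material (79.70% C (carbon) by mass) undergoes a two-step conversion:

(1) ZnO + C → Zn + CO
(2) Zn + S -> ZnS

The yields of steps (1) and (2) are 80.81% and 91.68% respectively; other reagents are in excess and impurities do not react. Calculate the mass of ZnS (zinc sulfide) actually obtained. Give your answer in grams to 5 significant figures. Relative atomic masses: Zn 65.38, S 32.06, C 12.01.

Pure C = 389.34 × 0.7970 = 310.304 g.
M(C) = 12.01 g/mol.
M(ZnS) = 65.38 + 32.06 = 97.44 g/mol.
n(C) = 310.304 / 12.01 = 25.8371 mol.
Step 1 (C:Zn = 1:1): theoretical n(Zn) = 25.8371 mol; at 80.81% yield, n(Zn) = 20.8790 mol.
Step 2 (Zn:ZnS = 1:1): theoretical n(ZnS) = 20.8790 mol, so theoretical mass = 20.8790 × 97.44 = 2034.45 g.
At 91.68% yield, actual mass of ZnS = 2034.45 × 0.9168 = 1865.18 g.

1865.2 g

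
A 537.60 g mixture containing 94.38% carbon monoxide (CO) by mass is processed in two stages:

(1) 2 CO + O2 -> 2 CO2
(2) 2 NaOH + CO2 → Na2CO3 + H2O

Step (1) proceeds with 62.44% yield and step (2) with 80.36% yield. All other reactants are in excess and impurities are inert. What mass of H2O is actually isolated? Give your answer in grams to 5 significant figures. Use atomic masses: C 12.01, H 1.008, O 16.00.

163.75 g

Pure CO = 537.60 × 0.9438 = 507.387 g.
M(CO) = 12.01 + 16.00 = 28.01 g/mol.
M(H2O) = 2(1.008) + 16.00 = 18.016 g/mol.
n(CO) = 507.387 / 28.01 = 18.1145 mol.
Step 1 (CO:CO2 = 2:2): theoretical n(CO2) = 18.1145 mol; at 62.44% yield, n(CO2) = 11.3107 mol.
Step 2 (CO2:H2O = 1:1): theoretical n(H2O) = 11.3107 mol, so theoretical mass = 11.3107 × 18.016 = 203.773 g.
At 80.36% yield, actual mass of H2O = 203.773 × 0.8036 = 163.752 g.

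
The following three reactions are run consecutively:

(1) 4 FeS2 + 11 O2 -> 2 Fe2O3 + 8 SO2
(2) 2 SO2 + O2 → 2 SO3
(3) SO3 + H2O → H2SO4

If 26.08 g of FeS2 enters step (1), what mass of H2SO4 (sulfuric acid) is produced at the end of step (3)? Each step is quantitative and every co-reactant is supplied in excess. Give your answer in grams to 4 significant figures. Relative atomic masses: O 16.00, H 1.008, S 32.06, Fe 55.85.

M(FeS2) = 55.85 + 2(32.06) = 119.97 g/mol.
M(H2SO4) = 2(1.008) + 32.06 + 4(16.00) = 98.076 g/mol.
n(FeS2) = 26.08 / 119.97 = 0.21739 mol.
Reaction (1): FeS2→SO2 ratio 4:8 ⇒ n(SO2) = 0.43478 mol.
Reaction (2): SO2→SO3 ratio 2:2 ⇒ n(SO3) = 0.43478 mol.
Reaction (3): SO3→H2SO4 ratio 1:1 ⇒ n(H2SO4) = 0.43478 mol.
Mass of H2SO4 = 0.43478 × 98.076 = 42.641 g.

42.64 g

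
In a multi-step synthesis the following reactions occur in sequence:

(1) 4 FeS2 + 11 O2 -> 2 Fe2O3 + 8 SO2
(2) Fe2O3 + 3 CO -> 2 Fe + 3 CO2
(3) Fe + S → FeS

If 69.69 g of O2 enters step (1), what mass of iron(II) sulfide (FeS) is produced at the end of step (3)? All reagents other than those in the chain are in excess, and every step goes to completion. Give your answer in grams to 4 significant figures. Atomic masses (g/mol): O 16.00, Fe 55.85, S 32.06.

69.62 g

M(O2) = 2(16.00) = 32.00 g/mol.
M(FeS) = 55.85 + 32.06 = 87.91 g/mol.
n(O2) = 69.69 / 32.00 = 2.1778 mol.
Reaction (1): O2→Fe2O3 ratio 11:2 ⇒ n(Fe2O3) = 0.39597 mol.
Reaction (2): Fe2O3→Fe ratio 1:2 ⇒ n(Fe) = 0.79193 mol.
Reaction (3): Fe→FeS ratio 1:1 ⇒ n(FeS) = 0.79193 mol.
Mass of FeS = 0.79193 × 87.91 = 69.619 g.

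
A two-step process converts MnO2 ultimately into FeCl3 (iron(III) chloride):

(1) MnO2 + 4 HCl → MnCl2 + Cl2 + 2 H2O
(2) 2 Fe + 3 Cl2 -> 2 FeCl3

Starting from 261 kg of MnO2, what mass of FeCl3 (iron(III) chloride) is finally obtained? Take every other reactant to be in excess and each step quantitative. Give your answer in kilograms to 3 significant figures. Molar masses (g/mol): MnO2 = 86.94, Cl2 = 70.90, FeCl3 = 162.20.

325 kg

261 kg = 261000 g.
n(MnO2) = 261000 / 86.94 = 3002 mol.
Step 1 gives a 1:1 ratio of MnO2 to Cl2, so n(Cl2) = 3002 mol.
In step 2 the Cl2:FeCl3 ratio is 3:2, so n(FeCl3) = 2001 mol.
Mass of FeCl3 = 2001 × 162.20 = 324600 g = 325 kg.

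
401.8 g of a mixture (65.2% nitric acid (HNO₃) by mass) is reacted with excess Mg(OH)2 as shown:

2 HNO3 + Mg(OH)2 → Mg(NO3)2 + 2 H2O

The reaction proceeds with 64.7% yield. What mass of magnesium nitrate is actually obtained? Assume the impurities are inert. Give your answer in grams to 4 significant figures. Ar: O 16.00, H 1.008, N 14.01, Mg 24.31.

199.5 g

Pure HNO3 available = 401.8 g × 0.652 = 261.97 g.
M(HNO3) = 1.008 + 14.01 + 3(16.00) = 63.018 g/mol.
M(Mg(NO3)2) = 24.31 + 2(14.01) + 6(16.00) = 148.33 g/mol.
n(HNO3) = 261.97 g / 63.018 g/mol = 4.1571 mol.
From the equation the HNO3:Mg(NO3)2 mole ratio is 2:1, so n(Mg(NO3)2) = 4.1571 × 1/2 = 2.0786 mol.
Mass of Mg(NO3)2 = 2.0786 mol × 148.33 g/mol = 308.31 g.
Actual mass collected = 308.31 g × 0.647 = 199.48 g.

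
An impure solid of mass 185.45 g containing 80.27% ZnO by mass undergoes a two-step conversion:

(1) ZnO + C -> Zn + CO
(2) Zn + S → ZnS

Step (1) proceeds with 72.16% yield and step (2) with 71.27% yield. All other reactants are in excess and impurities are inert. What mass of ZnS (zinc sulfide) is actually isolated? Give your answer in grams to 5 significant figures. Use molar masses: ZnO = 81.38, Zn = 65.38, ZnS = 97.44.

Pure ZnO = 185.45 × 0.8027 = 148.861 g.
n(ZnO) = 148.861 / 81.38 = 1.82921 mol.
Step 1 (ZnO:Zn = 1:1): theoretical n(Zn) = 1.82921 mol; at 72.16% yield, n(Zn) = 1.31995 mol.
Step 2 (Zn:ZnS = 1:1): theoretical n(ZnS) = 1.31995 mol, so theoretical mass = 1.31995 × 97.44 = 128.616 g.
At 71.27% yield, actual mass of ZnS = 128.616 × 0.7127 = 91.6649 g.

91.665 g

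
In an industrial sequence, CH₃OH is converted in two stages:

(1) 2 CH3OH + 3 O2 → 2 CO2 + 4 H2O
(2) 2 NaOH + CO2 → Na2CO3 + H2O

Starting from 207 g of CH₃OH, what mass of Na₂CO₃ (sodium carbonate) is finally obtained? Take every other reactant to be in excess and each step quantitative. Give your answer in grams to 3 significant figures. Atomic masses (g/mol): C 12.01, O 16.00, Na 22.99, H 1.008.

685 g

M(CH3OH) = 12.01 + 4(1.008) + 16.00 = 32.042 g/mol.
M(Na2CO3) = 2(22.99) + 12.01 + 3(16.00) = 105.99 g/mol.
n(CH3OH) = 207.0 / 32.042 = 6.460 mol.
Step 1 gives a 2:2 ratio of CH3OH to CO2, so n(CO2) = 6.460 mol.
In step 2 the CO2:Na2CO3 ratio is 1:1, so n(Na2CO3) = 6.460 mol.
Mass of Na2CO3 = 6.460 × 105.99 = 684.7 g.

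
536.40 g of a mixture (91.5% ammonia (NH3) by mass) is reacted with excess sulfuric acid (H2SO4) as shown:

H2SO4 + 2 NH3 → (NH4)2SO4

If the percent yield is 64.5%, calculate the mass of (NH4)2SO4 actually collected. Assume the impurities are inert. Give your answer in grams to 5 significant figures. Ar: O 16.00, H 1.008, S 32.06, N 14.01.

1227.9 g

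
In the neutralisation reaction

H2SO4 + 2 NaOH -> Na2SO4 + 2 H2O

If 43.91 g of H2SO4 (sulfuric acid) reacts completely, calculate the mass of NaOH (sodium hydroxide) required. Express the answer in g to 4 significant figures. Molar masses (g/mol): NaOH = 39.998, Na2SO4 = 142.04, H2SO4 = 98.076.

35.82 g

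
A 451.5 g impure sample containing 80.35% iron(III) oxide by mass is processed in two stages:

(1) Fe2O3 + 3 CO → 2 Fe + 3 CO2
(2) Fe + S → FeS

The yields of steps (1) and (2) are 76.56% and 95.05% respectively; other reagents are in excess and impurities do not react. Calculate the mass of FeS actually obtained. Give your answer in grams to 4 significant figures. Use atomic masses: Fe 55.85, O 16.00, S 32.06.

290.6 g

Pure Fe2O3 = 451.5 × 0.8035 = 362.78 g.
M(Fe2O3) = 2(55.85) + 3(16.00) = 159.70 g/mol.
M(FeS) = 55.85 + 32.06 = 87.91 g/mol.
n(Fe2O3) = 362.78 / 159.70 = 2.2716 mol.
Step 1 (Fe2O3:Fe = 1:2): theoretical n(Fe) = 4.5433 mol; at 76.56% yield, n(Fe) = 3.4783 mol.
Step 2 (Fe:FeS = 1:1): theoretical n(FeS) = 3.4783 mol, so theoretical mass = 3.4783 × 87.91 = 305.78 g.
At 95.05% yield, actual mass of FeS = 305.78 × 0.9505 = 290.64 g.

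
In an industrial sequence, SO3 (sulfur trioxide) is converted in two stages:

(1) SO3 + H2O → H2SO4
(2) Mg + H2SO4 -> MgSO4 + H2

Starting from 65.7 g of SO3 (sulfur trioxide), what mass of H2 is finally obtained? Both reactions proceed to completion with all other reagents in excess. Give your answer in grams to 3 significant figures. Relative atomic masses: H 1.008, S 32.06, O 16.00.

M(SO3) = 32.06 + 3(16.00) = 80.06 g/mol.
M(H2) = 2(1.008) = 2.016 g/mol.
n(SO3) = 65.70 / 80.06 = 0.8206 mol.
Step 1 gives a 1:1 ratio of SO3 to H2SO4, so n(H2SO4) = 0.8206 mol.
In step 2 the H2SO4:H2 ratio is 1:1, so n(H2) = 0.8206 mol.
Mass of H2 = 0.8206 × 2.016 = 1.654 g.

1.65 g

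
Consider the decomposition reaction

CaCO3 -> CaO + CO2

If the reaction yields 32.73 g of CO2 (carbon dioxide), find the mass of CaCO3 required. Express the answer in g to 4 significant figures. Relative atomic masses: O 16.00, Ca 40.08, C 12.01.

M(CO2) = 12.01 + 2(16.00) = 44.01 g/mol.
M(CaCO3) = 40.08 + 12.01 + 3(16.00) = 100.09 g/mol.
n(CO2) = 32.730 g / 44.01 g/mol = 0.74369 mol.
From the equation the CO2:CaCO3 mole ratio is 1:1, so n(CaCO3) = 0.74369 × 1/1 = 0.74369 mol.
Mass of CaCO3 = 0.74369 mol × 100.09 g/mol = 74.436 g.

74.44 g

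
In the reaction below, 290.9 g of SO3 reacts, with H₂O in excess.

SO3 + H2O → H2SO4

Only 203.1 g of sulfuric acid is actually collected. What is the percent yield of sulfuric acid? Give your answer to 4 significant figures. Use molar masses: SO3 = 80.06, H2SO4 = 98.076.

n(SO3) = 290.90 g / 80.06 g/mol = 3.6335 mol.
From the equation the SO3:H2SO4 mole ratio is 1:1, so n(H2SO4) = 3.6335 × 1/1 = 3.6335 mol.
Mass of H2SO4 = 3.6335 mol × 98.076 g/mol = 356.36 g.
This is the theoretical yield. Percent yield = 203.1 g / 356.36 g × 100% = 56.993%.

56.99 %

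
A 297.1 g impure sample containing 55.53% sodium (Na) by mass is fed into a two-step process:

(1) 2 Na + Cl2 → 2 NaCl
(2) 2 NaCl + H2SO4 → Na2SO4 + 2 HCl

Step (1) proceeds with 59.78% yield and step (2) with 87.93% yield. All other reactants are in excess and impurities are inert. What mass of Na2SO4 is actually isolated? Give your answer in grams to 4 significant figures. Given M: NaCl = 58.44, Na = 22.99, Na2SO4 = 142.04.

267.9 g

Pure Na = 297.1 × 0.5553 = 164.98 g.
n(Na) = 164.98 / 22.99 = 7.1761 mol.
Step 1 (Na:NaCl = 2:2): theoretical n(NaCl) = 7.1761 mol; at 59.78% yield, n(NaCl) = 4.2899 mol.
Step 2 (NaCl:Na2SO4 = 2:1): theoretical n(Na2SO4) = 2.1450 mol, so theoretical mass = 2.1450 × 142.04 = 304.67 g.
At 87.93% yield, actual mass of Na2SO4 = 304.67 × 0.8793 = 267.90 g.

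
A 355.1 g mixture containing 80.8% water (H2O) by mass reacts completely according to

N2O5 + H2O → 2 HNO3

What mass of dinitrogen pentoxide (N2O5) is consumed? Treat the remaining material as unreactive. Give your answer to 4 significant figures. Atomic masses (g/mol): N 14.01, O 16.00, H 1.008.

Mass of pure H2O = 355.1 g × 0.808 = 286.92 g.
M(H2O) = 2(1.008) + 16.00 = 18.016 g/mol.
M(N2O5) = 2(14.01) + 5(16.00) = 108.02 g/mol.
n(H2O) = 286.92 g / 18.016 g/mol = 15.926 mol.
From the equation the H2O:N2O5 mole ratio is 1:1, so n(N2O5) = 15.926 × 1/1 = 15.926 mol.
Mass of N2O5 = 15.926 mol × 108.02 g/mol = 1720.3 g.

1720 g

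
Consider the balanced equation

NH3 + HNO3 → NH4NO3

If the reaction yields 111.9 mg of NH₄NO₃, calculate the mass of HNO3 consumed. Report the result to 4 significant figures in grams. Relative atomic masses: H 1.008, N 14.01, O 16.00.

M(NH4NO3) = 2(14.01) + 4(1.008) + 3(16.00) = 80.052 g/mol.
M(HNO3) = 1.008 + 14.01 + 3(16.00) = 63.018 g/mol.
Convert: 111.9 mg = 0.11190 g.
n(NH4NO3) = 0.11190 g / 80.052 g/mol = 0.0013978 mol.
From the equation the NH4NO3:HNO3 mole ratio is 1:1, so n(HNO3) = 0.0013978 × 1/1 = 0.0013978 mol.
Mass of HNO3 = 0.0013978 mol × 63.018 g/mol = 0.088089 g.

0.08809 g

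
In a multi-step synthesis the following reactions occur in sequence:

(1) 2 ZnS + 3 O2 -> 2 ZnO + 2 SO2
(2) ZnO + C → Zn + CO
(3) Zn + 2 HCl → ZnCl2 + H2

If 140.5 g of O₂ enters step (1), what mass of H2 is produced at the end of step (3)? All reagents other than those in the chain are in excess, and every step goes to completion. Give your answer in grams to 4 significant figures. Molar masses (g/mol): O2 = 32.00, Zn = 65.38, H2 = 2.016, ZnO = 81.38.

n(O2) = 140.5 / 32.00 = 4.3906 mol.
Reaction (1): O2→ZnO ratio 3:2 ⇒ n(ZnO) = 2.9271 mol.
Reaction (2): ZnO→Zn ratio 1:1 ⇒ n(Zn) = 2.9271 mol.
Reaction (3): Zn→H2 ratio 1:1 ⇒ n(H2) = 2.9271 mol.
Mass of H2 = 2.9271 × 2.016 = 5.9010 g.

5.901 g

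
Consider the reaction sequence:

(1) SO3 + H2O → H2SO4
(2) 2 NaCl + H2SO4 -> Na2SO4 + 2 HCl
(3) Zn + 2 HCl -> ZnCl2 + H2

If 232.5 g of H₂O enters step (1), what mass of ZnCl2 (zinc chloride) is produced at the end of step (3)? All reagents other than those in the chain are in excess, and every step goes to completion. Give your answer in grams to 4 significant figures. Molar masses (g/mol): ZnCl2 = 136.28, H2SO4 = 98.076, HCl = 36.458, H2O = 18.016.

1759 g

n(H2O) = 232.5 / 18.016 = 12.905 mol.
Reaction (1): H2O→H2SO4 ratio 1:1 ⇒ n(H2SO4) = 12.905 mol.
Reaction (2): H2SO4→HCl ratio 1:2 ⇒ n(HCl) = 25.810 mol.
Reaction (3): HCl→ZnCl2 ratio 2:1 ⇒ n(ZnCl2) = 12.905 mol.
Mass of ZnCl2 = 12.905 × 136.28 = 1758.7 g.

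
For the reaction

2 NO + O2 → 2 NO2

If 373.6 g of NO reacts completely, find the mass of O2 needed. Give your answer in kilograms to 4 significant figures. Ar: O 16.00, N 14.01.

0.1992 kg

M(NO) = 14.01 + 16.00 = 30.01 g/mol.
M(O2) = 2(16.00) = 32.00 g/mol.
n(NO) = 373.60 g / 30.01 g/mol = 12.449 mol.
From the equation the NO:O2 mole ratio is 2:1, so n(O2) = 12.449 × 1/2 = 6.2246 mol.
Mass of O2 = 6.2246 mol × 32.00 g/mol = 199.19 g.
Converting to kg: 199.19 g = 0.1992 kg.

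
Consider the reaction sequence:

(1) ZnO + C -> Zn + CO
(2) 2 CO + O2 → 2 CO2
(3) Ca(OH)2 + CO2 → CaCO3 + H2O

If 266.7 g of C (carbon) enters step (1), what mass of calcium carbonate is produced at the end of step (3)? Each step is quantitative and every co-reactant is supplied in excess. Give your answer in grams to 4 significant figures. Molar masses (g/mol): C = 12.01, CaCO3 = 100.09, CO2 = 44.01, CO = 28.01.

2223 g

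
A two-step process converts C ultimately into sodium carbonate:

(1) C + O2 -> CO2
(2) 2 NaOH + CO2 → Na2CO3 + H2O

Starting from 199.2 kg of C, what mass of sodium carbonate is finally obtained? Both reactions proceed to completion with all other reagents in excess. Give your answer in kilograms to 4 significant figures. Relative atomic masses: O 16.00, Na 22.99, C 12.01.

1758 kg

M(C) = 12.01 g/mol.
M(Na2CO3) = 2(22.99) + 12.01 + 3(16.00) = 105.99 g/mol.
199.2 kg = 199200 g.
n(C) = 199200 / 12.01 = 16586 mol.
Step 1 gives a 1:1 ratio of C to CO2, so n(CO2) = 16586 mol.
In step 2 the CO2:Na2CO3 ratio is 1:1, so n(Na2CO3) = 16586 mol.
Mass of Na2CO3 = 16586 × 105.99 = 1.7580 × 10^6 g = 1758 kg.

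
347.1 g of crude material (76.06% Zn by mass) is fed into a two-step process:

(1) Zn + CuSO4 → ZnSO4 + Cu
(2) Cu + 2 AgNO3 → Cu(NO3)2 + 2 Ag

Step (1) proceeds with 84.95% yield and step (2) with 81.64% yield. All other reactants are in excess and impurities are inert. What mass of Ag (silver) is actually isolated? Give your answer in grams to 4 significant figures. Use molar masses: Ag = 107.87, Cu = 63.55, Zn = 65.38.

604.2 g

Pure Zn = 347.1 × 0.7606 = 264.00 g.
n(Zn) = 264.00 / 65.38 = 4.0380 mol.
Step 1 (Zn:Cu = 1:1): theoretical n(Cu) = 4.0380 mol; at 84.95% yield, n(Cu) = 3.4303 mol.
Step 2 (Cu:Ag = 1:2): theoretical n(Ag) = 6.8606 mol, so theoretical mass = 6.8606 × 107.87 = 740.05 g.
At 81.64% yield, actual mass of Ag = 740.05 × 0.8164 = 604.18 g.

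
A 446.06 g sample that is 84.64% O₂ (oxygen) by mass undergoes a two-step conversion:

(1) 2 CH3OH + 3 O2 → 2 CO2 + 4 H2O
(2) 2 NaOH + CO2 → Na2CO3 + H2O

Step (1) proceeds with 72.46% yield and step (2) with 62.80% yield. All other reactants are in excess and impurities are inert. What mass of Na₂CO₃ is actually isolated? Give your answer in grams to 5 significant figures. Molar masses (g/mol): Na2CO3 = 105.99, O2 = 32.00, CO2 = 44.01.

379.36 g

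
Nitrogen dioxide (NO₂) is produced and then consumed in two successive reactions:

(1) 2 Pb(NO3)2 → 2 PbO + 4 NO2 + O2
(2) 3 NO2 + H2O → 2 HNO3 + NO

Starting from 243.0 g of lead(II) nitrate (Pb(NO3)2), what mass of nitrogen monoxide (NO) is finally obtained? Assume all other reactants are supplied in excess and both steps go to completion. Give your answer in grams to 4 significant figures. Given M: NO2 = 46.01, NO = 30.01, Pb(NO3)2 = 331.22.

14.68 g

n(Pb(NO3)2) = 243.00 / 331.22 = 0.73365 mol.
Step 1 gives a 2:4 ratio of Pb(NO3)2 to NO2, so n(NO2) = 1.4673 mol.
In step 2 the NO2:NO ratio is 3:1, so n(NO) = 0.48910 mol.
Mass of NO = 0.48910 × 30.01 = 14.678 g.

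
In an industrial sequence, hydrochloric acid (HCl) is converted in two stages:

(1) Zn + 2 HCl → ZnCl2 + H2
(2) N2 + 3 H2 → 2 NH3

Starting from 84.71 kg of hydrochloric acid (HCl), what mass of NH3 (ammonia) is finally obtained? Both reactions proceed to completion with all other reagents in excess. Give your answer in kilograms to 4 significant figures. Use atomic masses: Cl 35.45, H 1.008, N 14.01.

13.19 kg

M(HCl) = 1.008 + 35.45 = 36.458 g/mol.
M(NH3) = 14.01 + 3(1.008) = 17.034 g/mol.
84.71 kg = 84710 g.
n(HCl) = 84710 / 36.458 = 2323.5 mol.
Step 1 gives a 2:1 ratio of HCl to H2, so n(H2) = 1161.7 mol.
In step 2 the H2:NH3 ratio is 3:2, so n(NH3) = 774.50 mol.
Mass of NH3 = 774.50 × 17.034 = 13193 g = 13.19 kg.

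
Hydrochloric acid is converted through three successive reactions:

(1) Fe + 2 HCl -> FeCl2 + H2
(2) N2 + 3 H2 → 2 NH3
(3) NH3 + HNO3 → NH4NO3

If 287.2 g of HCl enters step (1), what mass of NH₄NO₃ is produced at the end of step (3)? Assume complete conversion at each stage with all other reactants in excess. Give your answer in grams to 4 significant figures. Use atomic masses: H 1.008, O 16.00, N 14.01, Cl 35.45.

210.2 g

M(HCl) = 1.008 + 35.45 = 36.458 g/mol.
M(NH4NO3) = 2(14.01) + 4(1.008) + 3(16.00) = 80.052 g/mol.
n(HCl) = 287.2 / 36.458 = 7.8776 mol.
Reaction (1): HCl→H2 ratio 2:1 ⇒ n(H2) = 3.9388 mol.
Reaction (2): H2→NH3 ratio 3:2 ⇒ n(NH3) = 2.6259 mol.
Reaction (3): NH3→NH4NO3 ratio 1:1 ⇒ n(NH4NO3) = 2.6259 mol.
Mass of NH4NO3 = 2.6259 × 80.052 = 210.20 g.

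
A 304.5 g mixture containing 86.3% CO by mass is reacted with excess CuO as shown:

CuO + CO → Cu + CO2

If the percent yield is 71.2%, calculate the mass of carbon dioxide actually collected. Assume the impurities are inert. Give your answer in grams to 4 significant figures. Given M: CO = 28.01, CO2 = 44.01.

Pure CO available = 304.5 g × 0.863 = 262.78 g.
n(CO) = 262.78 g / 28.01 g/mol = 9.3818 mol.
From the equation the CO:CO2 mole ratio is 1:1, so n(CO2) = 9.3818 × 1/1 = 9.3818 mol.
Mass of CO2 = 9.3818 mol × 44.01 g/mol = 412.89 g.
Actual mass collected = 412.89 g × 0.712 = 293.98 g.

294.0 g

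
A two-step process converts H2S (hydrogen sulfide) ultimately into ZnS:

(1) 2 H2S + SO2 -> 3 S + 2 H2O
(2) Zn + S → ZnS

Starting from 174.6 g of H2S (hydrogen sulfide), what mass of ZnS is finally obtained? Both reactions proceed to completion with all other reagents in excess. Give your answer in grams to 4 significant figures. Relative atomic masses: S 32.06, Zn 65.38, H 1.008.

M(H2S) = 2(1.008) + 32.06 = 34.076 g/mol.
M(ZnS) = 65.38 + 32.06 = 97.44 g/mol.
n(H2S) = 174.60 / 34.076 = 5.1238 mol.
Step 1 gives a 2:3 ratio of H2S to S, so n(S) = 7.6858 mol.
In step 2 the S:ZnS ratio is 1:1, so n(ZnS) = 7.6858 mol.
Mass of ZnS = 7.6858 × 97.44 = 748.90 g.

748.9 g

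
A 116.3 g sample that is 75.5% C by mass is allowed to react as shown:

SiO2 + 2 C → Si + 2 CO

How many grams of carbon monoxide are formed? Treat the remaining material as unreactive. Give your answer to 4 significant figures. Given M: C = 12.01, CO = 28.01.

Mass of pure C = 116.3 g × 0.755 = 87.806 g.
n(C) = 87.806 g / 12.01 g/mol = 7.3111 mol.
From the equation the C:CO mole ratio is 2:2, so n(CO) = 7.3111 × 2/2 = 7.3111 mol.
Mass of CO = 7.3111 mol × 28.01 g/mol = 204.78 g.

204.8 g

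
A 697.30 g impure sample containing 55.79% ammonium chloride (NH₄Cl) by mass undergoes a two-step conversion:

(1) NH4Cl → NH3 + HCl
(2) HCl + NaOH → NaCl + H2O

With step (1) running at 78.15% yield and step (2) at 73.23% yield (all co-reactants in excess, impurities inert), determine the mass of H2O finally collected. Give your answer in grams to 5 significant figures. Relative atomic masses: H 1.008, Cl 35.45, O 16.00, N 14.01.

74.983 g

Pure NH4Cl = 697.30 × 0.5579 = 389.024 g.
M(NH4Cl) = 14.01 + 4(1.008) + 35.45 = 53.492 g/mol.
M(H2O) = 2(1.008) + 16.00 = 18.016 g/mol.
n(NH4Cl) = 389.024 / 53.492 = 7.27256 mol.
Step 1 (NH4Cl:HCl = 1:1): theoretical n(HCl) = 7.27256 mol; at 78.15% yield, n(HCl) = 5.68350 mol.
Step 2 (HCl:H2O = 1:1): theoretical n(H2O) = 5.68350 mol, so theoretical mass = 5.68350 × 18.016 = 102.394 g.
At 73.23% yield, actual mass of H2O = 102.394 × 0.7323 = 74.9831 g.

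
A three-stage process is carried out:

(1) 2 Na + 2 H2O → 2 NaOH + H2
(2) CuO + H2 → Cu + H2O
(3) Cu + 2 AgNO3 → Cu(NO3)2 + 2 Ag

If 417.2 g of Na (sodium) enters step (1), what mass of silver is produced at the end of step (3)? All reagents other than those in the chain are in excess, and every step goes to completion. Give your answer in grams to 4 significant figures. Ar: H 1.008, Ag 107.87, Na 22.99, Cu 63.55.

1958 g

M(Na) = 22.99 g/mol.
M(Ag) = 107.87 g/mol.
n(Na) = 417.2 / 22.99 = 18.147 mol.
Reaction (1): Na→H2 ratio 2:1 ⇒ n(H2) = 9.0735 mol.
Reaction (2): H2→Cu ratio 1:1 ⇒ n(Cu) = 9.0735 mol.
Reaction (3): Cu→Ag ratio 1:2 ⇒ n(Ag) = 18.147 mol.
Mass of Ag = 18.147 × 107.87 = 1957.5 g.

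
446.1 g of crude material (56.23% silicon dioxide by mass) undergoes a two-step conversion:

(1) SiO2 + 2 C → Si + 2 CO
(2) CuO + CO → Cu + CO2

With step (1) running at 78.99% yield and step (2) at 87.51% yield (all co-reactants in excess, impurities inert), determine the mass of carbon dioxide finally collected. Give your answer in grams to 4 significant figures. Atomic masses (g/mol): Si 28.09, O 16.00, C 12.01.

Pure SiO2 = 446.1 × 0.5623 = 250.84 g.
M(SiO2) = 28.09 + 2(16.00) = 60.09 g/mol.
M(CO2) = 12.01 + 2(16.00) = 44.01 g/mol.
n(SiO2) = 250.84 / 60.09 = 4.1744 mol.
Step 1 (SiO2:CO = 1:2): theoretical n(CO) = 8.3489 mol; at 78.99% yield, n(CO) = 6.5948 mol.
Step 2 (CO:CO2 = 1:1): theoretical n(CO2) = 6.5948 mol, so theoretical mass = 6.5948 × 44.01 = 290.24 g.
At 87.51% yield, actual mass of CO2 = 290.24 × 0.8751 = 253.99 g.

254.0 g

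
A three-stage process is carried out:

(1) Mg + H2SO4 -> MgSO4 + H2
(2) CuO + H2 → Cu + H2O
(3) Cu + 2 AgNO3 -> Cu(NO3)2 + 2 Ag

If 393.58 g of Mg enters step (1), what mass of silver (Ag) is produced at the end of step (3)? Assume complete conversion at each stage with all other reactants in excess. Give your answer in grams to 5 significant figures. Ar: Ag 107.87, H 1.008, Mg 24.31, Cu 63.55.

M(Mg) = 24.31 g/mol.
M(Ag) = 107.87 g/mol.
n(Mg) = 393.58 / 24.31 = 16.1900 mol.
Reaction (1): Mg→H2 ratio 1:1 ⇒ n(H2) = 16.1900 mol.
Reaction (2): H2→Cu ratio 1:1 ⇒ n(Cu) = 16.1900 mol.
Reaction (3): Cu→Ag ratio 1:2 ⇒ n(Ag) = 32.3801 mol.
Mass of Ag = 32.3801 × 107.87 = 3492.84 g.

3492.8 g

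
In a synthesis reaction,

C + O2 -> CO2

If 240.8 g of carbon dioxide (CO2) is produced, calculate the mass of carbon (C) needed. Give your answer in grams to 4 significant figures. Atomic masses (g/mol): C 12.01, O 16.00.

M(CO2) = 12.01 + 2(16.00) = 44.01 g/mol.
M(C) = 12.01 g/mol.
n(CO2) = 240.80 g / 44.01 g/mol = 5.4715 mol.
From the equation the CO2:C mole ratio is 1:1, so n(C) = 5.4715 × 1/1 = 5.4715 mol.
Mass of C = 5.4715 mol × 12.01 g/mol = 65.713 g.

65.71 g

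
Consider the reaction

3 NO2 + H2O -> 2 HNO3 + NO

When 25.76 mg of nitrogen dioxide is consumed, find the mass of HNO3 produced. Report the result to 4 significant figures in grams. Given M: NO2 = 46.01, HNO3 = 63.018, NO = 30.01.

0.02352 g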